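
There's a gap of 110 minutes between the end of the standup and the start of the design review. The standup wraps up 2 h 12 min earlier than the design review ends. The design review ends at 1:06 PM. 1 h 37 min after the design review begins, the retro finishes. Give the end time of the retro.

2:21 PM

The standup ends at 1:06 PM − 132 min = 10:54 AM.
The design review starts at 10:54 AM + 110 min = 12:44 PM.
The retro ends at 12:44 PM + 97 min = 2:21 PM.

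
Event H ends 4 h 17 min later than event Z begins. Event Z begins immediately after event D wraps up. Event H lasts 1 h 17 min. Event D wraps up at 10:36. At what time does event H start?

Event Z starts at 10:36.
Event H ends at 10:36 + 257 min = 14:53.
Event H starts at 14:53 − 77 min = 13:36.

13:36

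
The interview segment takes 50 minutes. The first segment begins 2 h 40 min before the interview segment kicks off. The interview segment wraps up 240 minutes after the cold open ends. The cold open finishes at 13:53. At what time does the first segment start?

14:23

The interview segment ends at 13:53 + 240 min = 17:53.
The interview segment starts at 17:53 − 50 min = 17:03.
The first segment starts at 17:03 − 160 min = 14:23.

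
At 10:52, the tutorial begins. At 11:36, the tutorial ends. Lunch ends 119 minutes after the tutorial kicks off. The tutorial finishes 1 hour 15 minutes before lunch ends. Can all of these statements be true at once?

Lunch ends at 10:52 + 119 min = 12:51.
The tutorial ends at 12:51 − 75 min = 11:36.
That matches the stated 11:36, so the schedule is consistent.

Yes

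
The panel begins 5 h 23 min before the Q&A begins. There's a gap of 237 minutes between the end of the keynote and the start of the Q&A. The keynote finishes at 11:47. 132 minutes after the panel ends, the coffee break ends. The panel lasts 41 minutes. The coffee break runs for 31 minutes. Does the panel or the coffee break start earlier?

the panel

The Q&A starts at 11:47 + 237 min = 15:44.
The panel starts at 15:44 − 323 min = 10:21.
The panel ends at 10:21 + 41 min = 11:02.
The coffee break ends at 11:02 + 132 min = 13:14.
The coffee break starts at 13:14 − 31 min = 12:43.
The panel starts at 10:21 and the coffee break starts at 12:43, so the panel is first.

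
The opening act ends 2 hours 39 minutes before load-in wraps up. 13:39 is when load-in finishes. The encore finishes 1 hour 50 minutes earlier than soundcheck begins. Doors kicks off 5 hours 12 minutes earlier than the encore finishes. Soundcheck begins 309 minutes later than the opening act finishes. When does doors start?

09:07

The opening act ends at 13:39 − 159 min = 11:00.
Soundcheck starts at 11:00 + 309 min = 16:09.
The encore ends at 16:09 − 110 min = 14:19.
Doors starts at 14:19 − 312 min = 09:07.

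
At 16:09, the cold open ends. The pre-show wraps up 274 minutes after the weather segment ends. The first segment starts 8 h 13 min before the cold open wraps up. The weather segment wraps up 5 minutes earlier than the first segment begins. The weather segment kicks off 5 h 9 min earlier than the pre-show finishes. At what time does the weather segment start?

07:16

The first segment starts at 16:09 − 493 min = 07:56.
The weather segment ends at 07:56 − 5 min = 07:51.
The pre-show ends at 07:51 + 274 min = 12:25.
The weather segment starts at 12:25 − 309 min = 07:16.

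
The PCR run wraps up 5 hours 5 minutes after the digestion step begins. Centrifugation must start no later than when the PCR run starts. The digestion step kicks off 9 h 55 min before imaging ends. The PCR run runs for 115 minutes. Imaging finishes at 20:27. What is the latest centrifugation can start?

13:42

The digestion step starts at 20:27 − 595 min = 10:32.
The PCR run ends at 10:32 + 305 min = 15:37.
The PCR run starts at 15:37 − 115 min = 13:42.
Centrifugation is bounded by the PCR run, so the latest it can start is 13:42.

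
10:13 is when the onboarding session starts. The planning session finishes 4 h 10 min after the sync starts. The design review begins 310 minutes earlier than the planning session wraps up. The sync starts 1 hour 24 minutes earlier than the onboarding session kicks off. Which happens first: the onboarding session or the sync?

The sync starts at 10:13 − 84 min = 08:49.
The onboarding session starts at 10:13 and the sync starts at 08:49, so the sync is first.

the sync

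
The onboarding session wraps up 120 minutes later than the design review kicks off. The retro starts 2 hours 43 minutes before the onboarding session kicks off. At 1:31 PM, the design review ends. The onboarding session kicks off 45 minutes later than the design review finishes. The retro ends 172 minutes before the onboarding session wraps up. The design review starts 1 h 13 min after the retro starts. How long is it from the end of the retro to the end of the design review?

The onboarding session starts at 1:31 PM + 45 min = 2:16 PM.
The retro starts at 2:16 PM − 163 min = 11:33 AM.
The design review starts at 11:33 AM + 73 min = 12:46 PM.
The onboarding session ends at 12:46 PM + 120 min = 2:46 PM.
The retro ends at 2:46 PM − 172 min = 11:54 AM.
From 11:54 AM to 1:31 PM is 1 h 37 min.

1 h 37 min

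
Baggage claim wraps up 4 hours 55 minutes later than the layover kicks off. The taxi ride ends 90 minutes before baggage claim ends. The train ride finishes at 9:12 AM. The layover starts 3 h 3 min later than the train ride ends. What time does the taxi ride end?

3:40 PM

The layover starts at 9:12 AM + 183 min = 12:15 PM.
Baggage claim ends at 12:15 PM + 295 min = 5:10 PM.
The taxi ride ends at 5:10 PM − 90 min = 3:40 PM.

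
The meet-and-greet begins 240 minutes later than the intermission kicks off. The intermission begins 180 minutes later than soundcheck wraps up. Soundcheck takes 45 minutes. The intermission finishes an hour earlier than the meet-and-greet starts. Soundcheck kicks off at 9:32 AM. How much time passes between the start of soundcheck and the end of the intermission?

Soundcheck ends at 9:32 AM + 45 min = 10:17 AM.
The intermission starts at 10:17 AM + 180 min = 1:17 PM.
The meet-and-greet starts at 1:17 PM + 240 min = 5:17 PM.
The intermission ends at 5:17 PM − 60 min = 4:17 PM.
From 9:32 AM to 4:17 PM is 6 hours 45 minutes.

6 hours 45 minutes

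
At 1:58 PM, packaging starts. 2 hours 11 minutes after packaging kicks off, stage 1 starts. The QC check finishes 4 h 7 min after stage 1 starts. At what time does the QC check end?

Stage 1 starts at 1:58 PM + 131 min = 4:09 PM.
The QC check ends at 4:09 PM + 247 min = 8:16 PM.

8:16 PM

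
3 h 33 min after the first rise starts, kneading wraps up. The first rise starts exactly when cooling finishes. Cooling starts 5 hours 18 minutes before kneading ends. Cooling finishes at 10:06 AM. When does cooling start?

The first rise starts at 10:06 AM.
Kneading ends at 10:06 AM + 213 min = 1:39 PM.
Cooling starts at 1:39 PM − 318 min = 8:21 AM.

8:21 AM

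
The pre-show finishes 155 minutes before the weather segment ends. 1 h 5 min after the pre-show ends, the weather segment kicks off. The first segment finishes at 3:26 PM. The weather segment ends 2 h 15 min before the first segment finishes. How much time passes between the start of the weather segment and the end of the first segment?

The weather segment ends at 3:26 PM − 135 min = 1:11 PM.
The pre-show ends at 1:11 PM − 155 min = 10:36 AM.
The weather segment starts at 10:36 AM + 65 min = 11:41 AM.
From 11:41 AM to 3:26 PM is 3 h 45 min.

3 h 45 min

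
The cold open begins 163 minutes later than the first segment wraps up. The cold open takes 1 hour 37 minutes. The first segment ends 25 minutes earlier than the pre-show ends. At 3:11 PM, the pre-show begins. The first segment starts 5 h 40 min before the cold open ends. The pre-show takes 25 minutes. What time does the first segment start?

1:51 PM

The pre-show ends at 3:11 PM + 25 min = 3:36 PM.
The first segment ends at 3:36 PM − 25 min = 3:11 PM.
The cold open starts at 3:11 PM + 163 min = 5:54 PM.
The cold open ends at 5:54 PM + 97 min = 7:31 PM.
The first segment starts at 7:31 PM − 340 min = 1:51 PM.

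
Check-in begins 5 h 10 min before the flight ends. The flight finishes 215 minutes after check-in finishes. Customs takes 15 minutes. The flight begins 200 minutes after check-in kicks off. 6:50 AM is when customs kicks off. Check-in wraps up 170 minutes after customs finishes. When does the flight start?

Customs ends at 6:50 AM + 15 min = 7:05 AM.
Check-in ends at 7:05 AM + 170 min = 9:55 AM.
The flight ends at 9:55 AM + 215 min = 1:30 PM.
Check-in starts at 1:30 PM − 310 min = 8:20 AM.
The flight starts at 8:20 AM + 200 min = 11:40 AM.

11:40 AM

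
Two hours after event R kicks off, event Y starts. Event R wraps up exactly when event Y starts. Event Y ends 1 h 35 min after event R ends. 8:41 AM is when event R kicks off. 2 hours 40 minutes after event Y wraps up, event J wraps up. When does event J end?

2:56 PM

Event Y starts at 8:41 AM + 120 min = 10:41 AM.
So event R ends at 10:41 AM.
Event Y ends at 10:41 AM + 95 min = 12:16 PM.
Event J ends at 12:16 PM + 160 min = 2:56 PM.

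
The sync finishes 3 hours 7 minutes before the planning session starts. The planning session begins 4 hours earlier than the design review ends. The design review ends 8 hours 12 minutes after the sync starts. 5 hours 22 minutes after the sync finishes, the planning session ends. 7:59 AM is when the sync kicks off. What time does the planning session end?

The design review ends at 7:59 AM + 492 min = 4:11 PM.
The planning session starts at 4:11 PM − 240 min = 12:11 PM.
The sync ends at 12:11 PM − 187 min = 9:04 AM.
The planning session ends at 9:04 AM + 322 min = 2:26 PM.

2:26 PM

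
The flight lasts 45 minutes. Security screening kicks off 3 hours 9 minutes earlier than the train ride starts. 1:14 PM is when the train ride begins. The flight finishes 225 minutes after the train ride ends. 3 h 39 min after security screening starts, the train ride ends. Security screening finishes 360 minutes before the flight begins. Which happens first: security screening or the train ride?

Security screening starts at 1:14 PM − 189 min = 10:05 AM.
Security screening starts at 10:05 AM and the train ride starts at 1:14 PM, so security screening is first.

security screening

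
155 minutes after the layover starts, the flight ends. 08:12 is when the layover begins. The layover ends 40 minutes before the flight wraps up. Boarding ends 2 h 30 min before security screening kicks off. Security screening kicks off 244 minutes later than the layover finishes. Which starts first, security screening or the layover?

the layover

The flight ends at 08:12 + 155 min = 10:47.
The layover ends at 10:47 − 40 min = 10:07.
Security screening starts at 10:07 + 244 min = 14:11.
Security screening starts at 14:11 and the layover starts at 08:12, so the layover is first.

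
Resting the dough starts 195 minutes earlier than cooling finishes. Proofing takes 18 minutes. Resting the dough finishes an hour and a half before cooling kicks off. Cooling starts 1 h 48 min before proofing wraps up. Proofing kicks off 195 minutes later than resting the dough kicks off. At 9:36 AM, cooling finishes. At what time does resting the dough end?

Resting the dough starts at 9:36 AM − 195 min = 6:21 AM.
Proofing starts at 6:21 AM + 195 min = 9:36 AM.
Proofing ends at 9:36 AM + 18 min = 9:54 AM.
Cooling starts at 9:54 AM − 108 min = 8:06 AM.
Resting the dough ends at 8:06 AM − 90 min = 6:36 AM.

6:36 AM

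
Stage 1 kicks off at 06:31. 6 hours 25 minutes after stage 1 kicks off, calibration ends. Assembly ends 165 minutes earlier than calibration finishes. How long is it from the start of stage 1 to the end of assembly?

Calibration ends at 06:31 + 385 min = 12:56.
Assembly ends at 12:56 − 165 min = 10:11.
From 06:31 to 10:11 is 3 h 40 min.

3 h 40 min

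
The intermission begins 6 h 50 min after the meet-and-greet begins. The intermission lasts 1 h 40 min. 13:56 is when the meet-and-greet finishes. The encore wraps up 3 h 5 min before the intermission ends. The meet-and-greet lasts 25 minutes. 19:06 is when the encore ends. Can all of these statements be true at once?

No

The meet-and-greet starts at 13:56 − 25 min = 13:31.
The intermission starts at 13:31 + 410 min = 20:21.
The intermission ends at 20:21 + 100 min = 22:01.
The encore ends at 22:01 − 185 min = 18:56.
But the encore is also said to end at 19:06 — a 10-minute conflict.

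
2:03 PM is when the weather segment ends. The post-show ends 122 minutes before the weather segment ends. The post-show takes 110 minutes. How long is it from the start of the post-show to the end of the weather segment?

232 minutes

The post-show ends at 2:03 PM − 122 min = 12:01 PM.
The post-show starts at 12:01 PM − 110 min = 10:11 AM.
From 10:11 AM to 2:03 PM is 232 minutes.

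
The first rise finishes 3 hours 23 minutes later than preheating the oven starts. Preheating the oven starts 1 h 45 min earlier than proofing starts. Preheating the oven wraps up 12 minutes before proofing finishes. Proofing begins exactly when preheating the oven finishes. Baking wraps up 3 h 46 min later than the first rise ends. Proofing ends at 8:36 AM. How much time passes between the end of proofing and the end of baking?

5 h 12 min

Preheating the oven ends at 8:36 AM − 12 min = 8:24 AM.
So proofing starts at 8:24 AM.
Preheating the oven starts at 8:24 AM − 105 min = 6:39 AM.
The first rise ends at 6:39 AM + 203 min = 10:02 AM.
Baking ends at 10:02 AM + 226 min = 1:48 PM.
From 8:36 AM to 1:48 PM is 5 h 12 min.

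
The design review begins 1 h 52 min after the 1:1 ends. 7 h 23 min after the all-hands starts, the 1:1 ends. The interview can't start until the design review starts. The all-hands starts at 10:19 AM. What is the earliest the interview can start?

7:34 PM

The 1:1 ends at 10:19 AM + 443 min = 5:42 PM.
The design review starts at 5:42 PM + 112 min = 7:34 PM.
The interview is bounded by the design review, so the earliest it can start is 7:34 PM.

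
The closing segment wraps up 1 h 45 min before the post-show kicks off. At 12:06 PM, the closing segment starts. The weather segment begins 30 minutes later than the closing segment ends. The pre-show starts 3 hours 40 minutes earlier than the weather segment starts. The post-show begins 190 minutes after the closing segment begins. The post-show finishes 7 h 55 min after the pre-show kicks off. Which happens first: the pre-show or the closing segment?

The post-show starts at 12:06 PM + 190 min = 3:16 PM.
The closing segment ends at 3:16 PM − 105 min = 1:31 PM.
The weather segment starts at 1:31 PM + 30 min = 2:01 PM.
The pre-show starts at 2:01 PM − 220 min = 10:21 AM.
The pre-show starts at 10:21 AM and the closing segment starts at 12:06 PM, so the pre-show is first.

the pre-show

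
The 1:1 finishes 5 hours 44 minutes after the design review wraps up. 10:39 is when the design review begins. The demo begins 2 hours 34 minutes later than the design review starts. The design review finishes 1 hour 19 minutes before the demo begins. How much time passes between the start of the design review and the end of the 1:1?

The demo starts at 10:39 + 154 min = 13:13.
The design review ends at 13:13 − 79 min = 11:54.
The 1:1 ends at 11:54 + 344 min = 17:38.
From 10:39 to 17:38 is 6 h 59 min.

6 h 59 min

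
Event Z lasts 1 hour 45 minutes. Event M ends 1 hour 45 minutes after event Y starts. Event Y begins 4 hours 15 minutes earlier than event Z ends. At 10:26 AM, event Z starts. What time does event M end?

9:41 AM

Event Z ends at 10:26 AM + 105 min = 12:11 PM.
Event Y starts at 12:11 PM − 255 min = 7:56 AM.
Event M ends at 7:56 AM + 105 min = 9:41 AM.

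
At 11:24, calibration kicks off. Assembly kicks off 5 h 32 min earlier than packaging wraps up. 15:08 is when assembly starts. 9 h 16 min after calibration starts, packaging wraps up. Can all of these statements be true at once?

Yes

Packaging ends at 11:24 + 556 min = 20:40.
Assembly starts at 20:40 − 332 min = 15:08.
That matches the stated 15:08, so the schedule is consistent.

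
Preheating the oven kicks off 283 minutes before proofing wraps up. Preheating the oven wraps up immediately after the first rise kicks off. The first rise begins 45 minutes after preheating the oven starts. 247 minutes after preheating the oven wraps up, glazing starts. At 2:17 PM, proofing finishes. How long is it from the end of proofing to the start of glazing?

9 minutes

Preheating the oven starts at 2:17 PM − 283 min = 9:34 AM.
The first rise starts at 9:34 AM + 45 min = 10:19 AM.
So preheating the oven ends at 10:19 AM.
Glazing starts at 10:19 AM + 247 min = 2:26 PM.
From 2:17 PM to 2:26 PM is 9 minutes.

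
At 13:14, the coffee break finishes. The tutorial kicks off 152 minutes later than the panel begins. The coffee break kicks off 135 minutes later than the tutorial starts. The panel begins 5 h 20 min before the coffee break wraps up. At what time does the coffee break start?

The panel starts at 13:14 − 320 min = 07:54.
The tutorial starts at 07:54 + 152 min = 10:26.
The coffee break starts at 10:26 + 135 min = 12:41.

12:41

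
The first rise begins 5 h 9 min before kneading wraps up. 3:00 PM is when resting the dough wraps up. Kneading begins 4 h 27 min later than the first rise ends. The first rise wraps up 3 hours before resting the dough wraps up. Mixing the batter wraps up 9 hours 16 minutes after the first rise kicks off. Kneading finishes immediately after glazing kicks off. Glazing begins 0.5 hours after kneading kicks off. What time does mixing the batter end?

9:04 PM

The first rise ends at 3:00 PM − 180 min = 12:00 PM.
Kneading starts at 12:00 PM + 267 min = 4:27 PM.
Glazing starts at 4:27 PM + 30 min = 4:57 PM.
So kneading ends at 4:57 PM.
The first rise starts at 4:57 PM − 309 min = 11:48 AM.
Mixing the batter ends at 11:48 AM + 556 min = 9:04 PM.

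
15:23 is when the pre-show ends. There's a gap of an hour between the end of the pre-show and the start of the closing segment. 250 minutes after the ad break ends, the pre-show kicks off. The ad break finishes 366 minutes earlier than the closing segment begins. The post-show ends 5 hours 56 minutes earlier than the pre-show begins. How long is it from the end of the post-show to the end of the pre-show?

The closing segment starts at 15:23 + 60 min = 16:23.
The ad break ends at 16:23 − 366 min = 10:17.
The pre-show starts at 10:17 + 250 min = 14:27.
The post-show ends at 14:27 − 356 min = 08:31.
From 08:31 to 15:23 is 412 minutes.

412 minutes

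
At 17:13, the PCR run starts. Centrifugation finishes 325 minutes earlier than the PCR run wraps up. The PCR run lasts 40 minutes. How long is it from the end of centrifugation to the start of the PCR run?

The PCR run ends at 17:13 + 40 min = 17:53.
Centrifugation ends at 17:53 − 325 min = 12:28.
From 12:28 to 17:13 is 285 minutes.

285 minutes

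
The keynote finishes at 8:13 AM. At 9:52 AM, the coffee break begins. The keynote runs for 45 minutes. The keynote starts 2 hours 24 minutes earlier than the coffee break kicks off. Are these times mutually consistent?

The keynote starts at 9:52 AM − 144 min = 7:28 AM.
The keynote ends at 7:28 AM + 45 min = 8:13 AM.
That matches the stated 8:13 AM, so the schedule is consistent.

Yes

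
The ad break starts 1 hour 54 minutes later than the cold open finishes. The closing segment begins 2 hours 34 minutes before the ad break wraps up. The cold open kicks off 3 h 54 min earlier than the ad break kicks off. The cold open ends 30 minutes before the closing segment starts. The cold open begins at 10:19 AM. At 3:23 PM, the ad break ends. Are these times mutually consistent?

Yes

The closing segment starts at 3:23 PM − 154 min = 12:49 PM.
The cold open ends at 12:49 PM − 30 min = 12:19 PM.
The ad break starts at 12:19 PM + 114 min = 2:13 PM.
The cold open starts at 2:13 PM − 234 min = 10:19 AM.
That matches the stated 10:19 AM, so the schedule is consistent.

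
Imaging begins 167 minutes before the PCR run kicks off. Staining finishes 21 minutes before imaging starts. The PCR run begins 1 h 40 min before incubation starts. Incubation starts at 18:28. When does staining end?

13:40

The PCR run starts at 18:28 − 100 min = 16:48.
Imaging starts at 16:48 − 167 min = 14:01.
Staining ends at 14:01 − 21 min = 13:40.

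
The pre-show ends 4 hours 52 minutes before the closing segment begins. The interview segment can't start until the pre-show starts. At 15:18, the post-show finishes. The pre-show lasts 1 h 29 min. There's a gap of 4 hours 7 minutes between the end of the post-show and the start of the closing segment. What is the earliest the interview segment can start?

13:04

The closing segment starts at 15:18 + 247 min = 19:25.
The pre-show ends at 19:25 − 292 min = 14:33.
The pre-show starts at 14:33 − 89 min = 13:04.
The interview segment is bounded by the pre-show, so the earliest it can start is 13:04.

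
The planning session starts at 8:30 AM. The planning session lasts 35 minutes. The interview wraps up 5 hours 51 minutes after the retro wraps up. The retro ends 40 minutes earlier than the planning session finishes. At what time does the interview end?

2:16 PM

The planning session ends at 8:30 AM + 35 min = 9:05 AM.
The retro ends at 9:05 AM − 40 min = 8:25 AM.
The interview ends at 8:25 AM + 351 min = 2:16 PM.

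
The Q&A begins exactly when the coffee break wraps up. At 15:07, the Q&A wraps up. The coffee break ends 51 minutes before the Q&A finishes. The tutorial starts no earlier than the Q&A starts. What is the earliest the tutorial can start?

14:16

The coffee break ends at 15:07 − 51 min = 14:16.
So the Q&A starts at 14:16.
The tutorial is bounded by the Q&A, so the earliest it can start is 14:16.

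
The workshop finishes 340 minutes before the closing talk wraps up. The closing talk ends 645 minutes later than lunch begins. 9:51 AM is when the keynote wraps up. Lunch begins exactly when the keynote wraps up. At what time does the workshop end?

Lunch starts at 9:51 AM.
The closing talk ends at 9:51 AM + 645 min = 8:36 PM.
The workshop ends at 8:36 PM − 340 min = 2:56 PM.

2:56 PM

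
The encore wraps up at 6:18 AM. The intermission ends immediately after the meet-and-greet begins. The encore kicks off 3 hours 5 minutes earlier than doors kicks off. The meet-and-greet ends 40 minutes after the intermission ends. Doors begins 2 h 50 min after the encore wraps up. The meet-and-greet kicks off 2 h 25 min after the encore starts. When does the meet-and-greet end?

Doors starts at 6:18 AM + 170 min = 9:08 AM.
The encore starts at 9:08 AM − 185 min = 6:03 AM.
The meet-and-greet starts at 6:03 AM + 145 min = 8:28 AM.
So the intermission ends at 8:28 AM.
The meet-and-greet ends at 8:28 AM + 40 min = 9:08 AM.

9:08 AM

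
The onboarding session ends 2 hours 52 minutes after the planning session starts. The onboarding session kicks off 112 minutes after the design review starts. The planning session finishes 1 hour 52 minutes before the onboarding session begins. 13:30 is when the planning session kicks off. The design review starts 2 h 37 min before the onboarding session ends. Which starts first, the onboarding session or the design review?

The onboarding session ends at 13:30 + 172 min = 16:22.
The design review starts at 16:22 − 157 min = 13:45.
The onboarding session starts at 13:45 + 112 min = 15:37.
The onboarding session starts at 15:37 and the design review starts at 13:45, so the design review is first.

the design review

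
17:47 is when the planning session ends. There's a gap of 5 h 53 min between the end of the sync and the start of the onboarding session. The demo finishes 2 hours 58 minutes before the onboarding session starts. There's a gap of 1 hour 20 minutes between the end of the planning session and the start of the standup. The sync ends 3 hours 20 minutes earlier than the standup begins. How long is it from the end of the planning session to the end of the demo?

The standup starts at 17:47 + 80 min = 19:07.
The sync ends at 19:07 − 200 min = 15:47.
The onboarding session starts at 15:47 + 353 min = 21:40.
The demo ends at 21:40 − 178 min = 18:42.
From 17:47 to 18:42 is 55 minutes.

55 minutes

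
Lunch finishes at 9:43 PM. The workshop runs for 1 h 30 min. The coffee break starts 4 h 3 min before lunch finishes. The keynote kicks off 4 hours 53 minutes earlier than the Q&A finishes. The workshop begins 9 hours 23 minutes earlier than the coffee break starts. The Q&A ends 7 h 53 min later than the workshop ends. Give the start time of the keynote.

The coffee break starts at 9:43 PM − 243 min = 5:40 PM.
The workshop starts at 5:40 PM − 563 min = 8:17 AM.
The workshop ends at 8:17 AM + 90 min = 9:47 AM.
The Q&A ends at 9:47 AM + 473 min = 5:40 PM.
The keynote starts at 5:40 PM − 293 min = 12:47 PM.

12:47 PM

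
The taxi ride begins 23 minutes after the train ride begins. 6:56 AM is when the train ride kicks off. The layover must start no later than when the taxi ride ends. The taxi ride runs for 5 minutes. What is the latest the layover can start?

7:24 AM

The taxi ride starts at 6:56 AM + 23 min = 7:19 AM.
The taxi ride ends at 7:19 AM + 5 min = 7:24 AM.
The layover is bounded by the taxi ride, so the latest it can start is 7:24 AM.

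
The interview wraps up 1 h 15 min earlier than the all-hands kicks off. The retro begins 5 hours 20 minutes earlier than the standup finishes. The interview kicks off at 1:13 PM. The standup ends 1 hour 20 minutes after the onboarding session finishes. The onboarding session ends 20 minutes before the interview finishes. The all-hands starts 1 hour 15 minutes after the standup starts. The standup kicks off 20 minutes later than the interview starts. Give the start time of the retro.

The standup starts at 1:13 PM + 20 min = 1:33 PM.
The all-hands starts at 1:33 PM + 75 min = 2:48 PM.
The interview ends at 2:48 PM − 75 min = 1:33 PM.
The onboarding session ends at 1:33 PM − 20 min = 1:13 PM.
The standup ends at 1:13 PM + 80 min = 2:33 PM.
The retro starts at 2:33 PM − 320 min = 9:13 AM.

9:13 AM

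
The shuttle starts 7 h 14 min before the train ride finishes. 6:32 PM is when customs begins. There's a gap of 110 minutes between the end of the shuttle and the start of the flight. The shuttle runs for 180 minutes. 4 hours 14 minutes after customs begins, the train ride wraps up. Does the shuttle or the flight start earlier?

The train ride ends at 6:32 PM + 254 min = 10:46 PM.
The shuttle starts at 10:46 PM − 434 min = 3:32 PM.
The shuttle ends at 3:32 PM + 180 min = 6:32 PM.
The flight starts at 6:32 PM + 110 min = 8:22 PM.
The shuttle starts at 3:32 PM and the flight starts at 8:22 PM, so the shuttle is first.

the shuttle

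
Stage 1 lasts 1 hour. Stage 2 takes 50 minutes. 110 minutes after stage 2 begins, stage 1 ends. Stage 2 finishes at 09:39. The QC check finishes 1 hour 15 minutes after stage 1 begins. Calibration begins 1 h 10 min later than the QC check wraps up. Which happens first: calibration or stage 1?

stage 1

Stage 2 starts at 09:39 − 50 min = 08:49.
Stage 1 ends at 08:49 + 110 min = 10:39.
Stage 1 starts at 10:39 − 60 min = 09:39.
The QC check ends at 09:39 + 75 min = 10:54.
Calibration starts at 10:54 + 70 min = 12:04.
Calibration starts at 12:04 and stage 1 starts at 09:39, so stage 1 is first.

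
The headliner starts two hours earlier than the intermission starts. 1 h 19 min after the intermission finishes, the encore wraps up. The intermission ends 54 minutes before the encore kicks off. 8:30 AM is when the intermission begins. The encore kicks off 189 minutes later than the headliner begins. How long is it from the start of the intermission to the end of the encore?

The headliner starts at 8:30 AM − 120 min = 6:30 AM.
The encore starts at 6:30 AM + 189 min = 9:39 AM.
The intermission ends at 9:39 AM − 54 min = 8:45 AM.
The encore ends at 8:45 AM + 79 min = 10:04 AM.
From 8:30 AM to 10:04 AM is 94 minutes.

94 minutes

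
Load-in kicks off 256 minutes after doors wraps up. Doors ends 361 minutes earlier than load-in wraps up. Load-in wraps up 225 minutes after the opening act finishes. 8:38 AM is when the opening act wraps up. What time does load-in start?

10:38 AM

Load-in ends at 8:38 AM + 225 min = 12:23 PM.
Doors ends at 12:23 PM − 361 min = 6:22 AM.
Load-in starts at 6:22 AM + 256 min = 10:38 AM.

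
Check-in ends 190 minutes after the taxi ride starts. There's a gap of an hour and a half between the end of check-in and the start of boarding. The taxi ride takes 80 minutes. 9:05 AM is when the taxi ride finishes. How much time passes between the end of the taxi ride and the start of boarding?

3 h 20 min

The taxi ride starts at 9:05 AM − 80 min = 7:45 AM.
Check-in ends at 7:45 AM + 190 min = 10:55 AM.
Boarding starts at 10:55 AM + 90 min = 12:25 PM.
From 9:05 AM to 12:25 PM is 3 h 20 min.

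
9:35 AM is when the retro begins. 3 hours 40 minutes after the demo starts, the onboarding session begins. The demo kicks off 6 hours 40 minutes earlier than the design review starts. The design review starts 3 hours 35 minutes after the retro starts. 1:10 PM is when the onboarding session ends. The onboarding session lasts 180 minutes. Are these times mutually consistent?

The design review starts at 9:35 AM + 215 min = 1:10 PM.
The demo starts at 1:10 PM − 400 min = 6:30 AM.
The onboarding session starts at 6:30 AM + 220 min = 10:10 AM.
The onboarding session ends at 10:10 AM + 180 min = 1:10 PM.
That matches the stated 1:10 PM, so the schedule is consistent.

Yes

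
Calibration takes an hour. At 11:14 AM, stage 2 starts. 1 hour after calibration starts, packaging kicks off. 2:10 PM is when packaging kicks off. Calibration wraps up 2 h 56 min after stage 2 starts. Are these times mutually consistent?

Yes

Calibration ends at 11:14 AM + 176 min = 2:10 PM.
Calibration starts at 2:10 PM − 60 min = 1:10 PM.
Packaging starts at 1:10 PM + 60 min = 2:10 PM.
That matches the stated 2:10 PM, so the schedule is consistent.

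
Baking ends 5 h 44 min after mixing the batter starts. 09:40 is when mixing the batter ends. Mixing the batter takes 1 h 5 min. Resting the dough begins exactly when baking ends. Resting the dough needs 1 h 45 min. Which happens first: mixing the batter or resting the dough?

mixing the batter

Mixing the batter starts at 09:40 − 65 min = 08:35.
Baking ends at 08:35 + 344 min = 14:19.
So resting the dough starts at 14:19.
Mixing the batter starts at 08:35 and resting the dough starts at 14:19, so mixing the batter is first.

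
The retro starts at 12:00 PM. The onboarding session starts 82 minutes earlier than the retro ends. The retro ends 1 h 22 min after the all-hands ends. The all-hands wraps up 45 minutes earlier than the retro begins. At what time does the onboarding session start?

11:15 AM

The all-hands ends at 12:00 PM − 45 min = 11:15 AM.
The retro ends at 11:15 AM + 82 min = 12:37 PM.
The onboarding session starts at 12:37 PM − 82 min = 11:15 AM.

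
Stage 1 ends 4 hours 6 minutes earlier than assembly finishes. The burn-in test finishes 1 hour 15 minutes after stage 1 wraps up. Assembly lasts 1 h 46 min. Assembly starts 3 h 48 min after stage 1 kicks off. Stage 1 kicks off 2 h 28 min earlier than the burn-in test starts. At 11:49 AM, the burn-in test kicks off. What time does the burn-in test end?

Stage 1 starts at 11:49 AM − 148 min = 9:21 AM.
Assembly starts at 9:21 AM + 228 min = 1:09 PM.
Assembly ends at 1:09 PM + 106 min = 2:55 PM.
Stage 1 ends at 2:55 PM − 246 min = 10:49 AM.
The burn-in test ends at 10:49 AM + 75 min = 12:04 PM.

12:04 PM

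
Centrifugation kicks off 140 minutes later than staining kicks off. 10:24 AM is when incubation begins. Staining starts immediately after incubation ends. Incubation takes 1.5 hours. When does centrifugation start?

2:14 PM

Incubation ends at 10:24 AM + 90 min = 11:54 AM.
So staining starts at 11:54 AM.
Centrifugation starts at 11:54 AM + 140 min = 2:14 PM.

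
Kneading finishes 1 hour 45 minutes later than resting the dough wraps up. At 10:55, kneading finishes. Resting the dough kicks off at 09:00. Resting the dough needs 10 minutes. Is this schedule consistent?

Resting the dough ends at 09:00 + 10 min = 09:10.
Kneading ends at 09:10 + 105 min = 10:55.
That matches the stated 10:55, so the schedule is consistent.

Yes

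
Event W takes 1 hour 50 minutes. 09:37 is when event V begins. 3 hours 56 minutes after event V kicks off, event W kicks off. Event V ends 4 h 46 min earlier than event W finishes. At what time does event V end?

Event W starts at 09:37 + 236 min = 13:33.
Event W ends at 13:33 + 110 min = 15:23.
Event V ends at 15:23 − 286 min = 10:37.

10:37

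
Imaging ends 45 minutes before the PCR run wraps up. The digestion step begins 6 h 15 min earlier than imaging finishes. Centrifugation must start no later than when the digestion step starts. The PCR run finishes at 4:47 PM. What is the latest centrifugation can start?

Imaging ends at 4:47 PM − 45 min = 4:02 PM.
The digestion step starts at 4:02 PM − 375 min = 9:47 AM.
Centrifugation is bounded by the digestion step, so the latest it can start is 9:47 AM.

9:47 AM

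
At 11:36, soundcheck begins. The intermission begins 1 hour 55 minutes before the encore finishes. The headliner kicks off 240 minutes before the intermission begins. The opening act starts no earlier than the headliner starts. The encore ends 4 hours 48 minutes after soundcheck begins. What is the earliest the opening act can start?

10:29

The encore ends at 11:36 + 288 min = 16:24.
The intermission starts at 16:24 − 115 min = 14:29.
The headliner starts at 14:29 − 240 min = 10:29.
The opening act is bounded by the headliner, so the earliest it can start is 10:29.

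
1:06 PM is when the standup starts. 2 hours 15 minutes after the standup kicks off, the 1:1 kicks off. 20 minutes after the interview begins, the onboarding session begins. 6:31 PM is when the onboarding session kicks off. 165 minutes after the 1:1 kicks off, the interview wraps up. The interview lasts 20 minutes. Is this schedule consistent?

The 1:1 starts at 1:06 PM + 135 min = 3:21 PM.
The interview ends at 3:21 PM + 165 min = 6:06 PM.
The interview starts at 6:06 PM − 20 min = 5:46 PM.
The onboarding session starts at 5:46 PM + 20 min = 6:06 PM.
But the onboarding session is also said to start at 6:31 PM — a 25-minute conflict.

No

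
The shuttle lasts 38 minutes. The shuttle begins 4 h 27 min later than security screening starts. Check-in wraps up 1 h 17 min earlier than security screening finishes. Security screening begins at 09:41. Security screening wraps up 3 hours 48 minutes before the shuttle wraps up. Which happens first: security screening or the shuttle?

The shuttle starts at 09:41 + 267 min = 14:08.
Security screening starts at 09:41 and the shuttle starts at 14:08, so security screening is first.

security screening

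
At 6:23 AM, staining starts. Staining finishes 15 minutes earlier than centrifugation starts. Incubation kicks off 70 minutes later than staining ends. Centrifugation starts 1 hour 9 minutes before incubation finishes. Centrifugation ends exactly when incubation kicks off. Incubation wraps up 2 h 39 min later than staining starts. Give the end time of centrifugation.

Incubation ends at 6:23 AM + 159 min = 9:02 AM.
Centrifugation starts at 9:02 AM − 69 min = 7:53 AM.
Staining ends at 7:53 AM − 15 min = 7:38 AM.
Incubation starts at 7:38 AM + 70 min = 8:48 AM.
So centrifugation ends at 8:48 AM.

8:48 AM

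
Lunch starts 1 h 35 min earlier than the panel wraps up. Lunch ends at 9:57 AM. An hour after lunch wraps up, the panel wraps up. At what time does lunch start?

The panel ends at 9:57 AM + 60 min = 10:57 AM.
Lunch starts at 10:57 AM − 95 min = 9:22 AM.

9:22 AM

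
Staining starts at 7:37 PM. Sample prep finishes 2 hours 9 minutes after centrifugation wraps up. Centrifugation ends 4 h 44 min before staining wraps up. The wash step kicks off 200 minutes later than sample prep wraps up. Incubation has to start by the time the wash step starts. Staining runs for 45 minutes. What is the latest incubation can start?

Staining ends at 7:37 PM + 45 min = 8:22 PM.
Centrifugation ends at 8:22 PM − 284 min = 3:38 PM.
Sample prep ends at 3:38 PM + 129 min = 5:47 PM.
The wash step starts at 5:47 PM + 200 min = 9:07 PM.
Incubation is bounded by the wash step, so the latest it can start is 9:07 PM.

9:07 PM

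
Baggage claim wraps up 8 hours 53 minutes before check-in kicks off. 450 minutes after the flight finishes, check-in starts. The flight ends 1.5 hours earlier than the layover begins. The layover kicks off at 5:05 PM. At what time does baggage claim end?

The flight ends at 5:05 PM − 90 min = 3:35 PM.
Check-in starts at 3:35 PM + 450 min = 11:05 PM.
Baggage claim ends at 11:05 PM − 533 min = 2:12 PM.

2:12 PM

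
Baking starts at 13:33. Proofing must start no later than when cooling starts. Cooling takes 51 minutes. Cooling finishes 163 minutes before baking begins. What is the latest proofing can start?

Cooling ends at 13:33 − 163 min = 10:50.
Cooling starts at 10:50 − 51 min = 09:59.
Proofing is bounded by cooling, so the latest it can start is 09:59.

09:59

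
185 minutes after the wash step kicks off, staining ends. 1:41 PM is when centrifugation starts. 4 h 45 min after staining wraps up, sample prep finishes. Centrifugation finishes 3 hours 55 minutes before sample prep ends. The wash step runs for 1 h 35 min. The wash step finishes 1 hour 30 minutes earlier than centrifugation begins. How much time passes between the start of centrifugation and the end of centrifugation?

The wash step ends at 1:41 PM − 90 min = 12:11 PM.
The wash step starts at 12:11 PM − 95 min = 10:36 AM.
Staining ends at 10:36 AM + 185 min = 1:41 PM.
Sample prep ends at 1:41 PM + 285 min = 6:26 PM.
Centrifugation ends at 6:26 PM − 235 min = 2:31 PM.
From 1:41 PM to 2:31 PM is 50 minutes.

50 minutes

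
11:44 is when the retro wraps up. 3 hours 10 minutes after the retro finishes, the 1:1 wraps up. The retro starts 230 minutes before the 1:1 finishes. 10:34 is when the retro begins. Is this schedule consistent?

No

The 1:1 ends at 11:44 + 190 min = 14:54.
The retro starts at 14:54 − 230 min = 11:04.
But the retro is also said to start at 10:34 — a 30-minute conflict.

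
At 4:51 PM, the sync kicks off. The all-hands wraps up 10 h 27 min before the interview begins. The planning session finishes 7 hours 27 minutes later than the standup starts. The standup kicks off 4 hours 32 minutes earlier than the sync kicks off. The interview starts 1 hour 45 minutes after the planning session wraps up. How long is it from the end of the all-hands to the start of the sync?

347 minutes

The standup starts at 4:51 PM − 272 min = 12:19 PM.
The planning session ends at 12:19 PM + 447 min = 7:46 PM.
The interview starts at 7:46 PM + 105 min = 9:31 PM.
The all-hands ends at 9:31 PM − 627 min = 11:04 AM.
From 11:04 AM to 4:51 PM is 347 minutes.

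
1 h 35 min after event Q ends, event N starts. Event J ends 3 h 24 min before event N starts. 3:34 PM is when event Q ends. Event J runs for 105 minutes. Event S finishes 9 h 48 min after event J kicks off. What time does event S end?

Event N starts at 3:34 PM + 95 min = 5:09 PM.
Event J ends at 5:09 PM − 204 min = 1:45 PM.
Event J starts at 1:45 PM − 105 min = 12:00 PM.
Event S ends at 12:00 PM + 588 min = 9:48 PM.

9:48 PM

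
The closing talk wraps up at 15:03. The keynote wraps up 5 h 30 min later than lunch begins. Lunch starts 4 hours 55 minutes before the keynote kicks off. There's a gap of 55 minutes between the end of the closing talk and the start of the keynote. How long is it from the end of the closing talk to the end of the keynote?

The keynote starts at 15:03 + 55 min = 15:58.
Lunch starts at 15:58 − 295 min = 11:03.
The keynote ends at 11:03 + 330 min = 16:33.
From 15:03 to 16:33 is an hour and a half.

an hour and a half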